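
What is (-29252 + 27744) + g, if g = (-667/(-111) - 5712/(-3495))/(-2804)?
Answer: -546800672479/362599260 ≈ -1508.0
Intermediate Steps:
g = -988399/362599260 (g = (-667*(-1/111) - 5712*(-1/3495))*(-1/2804) = (667/111 + 1904/1165)*(-1/2804) = (988399/129315)*(-1/2804) = -988399/362599260 ≈ -0.0027259)
(-29252 + 27744) + g = (-29252 + 27744) - 988399/362599260 = -1508 - 988399/362599260 = -546800672479/362599260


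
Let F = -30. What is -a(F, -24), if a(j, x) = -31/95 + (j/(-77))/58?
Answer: 67798/212135 ≈ 0.31960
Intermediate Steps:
a(j, x) = -31/95 - j/4466 (a(j, x) = -31*1/95 + (j*(-1/77))*(1/58) = -31/95 - j/77*(1/58) = -31/95 - j/4466)
-a(F, -24) = -(-31/95 - 1/4466*(-30)) = -(-31/95 + 15/2233) = -1*(-67798/212135) = 67798/212135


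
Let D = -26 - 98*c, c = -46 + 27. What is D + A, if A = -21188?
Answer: -19352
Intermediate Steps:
c = -19
D = 1836 (D = -26 - 98*(-19) = -26 + 1862 = 1836)
D + A = 1836 - 21188 = -19352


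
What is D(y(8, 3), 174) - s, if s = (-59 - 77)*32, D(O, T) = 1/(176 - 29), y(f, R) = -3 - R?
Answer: 639745/147 ≈ 4352.0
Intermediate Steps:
D(O, T) = 1/147
s = -4352 (s = -136*32 = -4352)
D(y(8, 3), 174) - s = 1/147 - 1*(-4352) = 1/147 + 4352 = 639745/147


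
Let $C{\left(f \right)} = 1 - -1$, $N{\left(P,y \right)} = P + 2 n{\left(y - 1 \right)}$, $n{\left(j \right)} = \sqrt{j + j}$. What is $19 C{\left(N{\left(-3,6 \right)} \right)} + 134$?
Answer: $172$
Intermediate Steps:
$n{\left(j \right)} = \sqrt{2} \sqrt{j}$ ($n{\left(j \right)} = \sqrt{2 j} = \sqrt{2} \sqrt{j}$)
$N{\left(P,y \right)} = P + 2 \sqrt{2} \sqrt{-1 + y}$ ($N{\left(P,y \right)} = P + 2 \sqrt{2} \sqrt{y - 1} = P + 2 \sqrt{2} \sqrt{-1 + y}$)
$C{\left(f \right)} = 2$ ($C{\left(f \right)} = 1 + 1 = 2$)
$19 C{\left(N{\left(-3,6 \right)} \right)} + 134 = 19 \cdot 2 + 134 = 38 + 134 = 172$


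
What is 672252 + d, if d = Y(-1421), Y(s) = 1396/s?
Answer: 955268696/1421 ≈ 6.7225e+5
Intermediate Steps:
d = -1396/1421 (d = 1396/(-1421) = 1396*(-1/1421) = -1396/1421 ≈ -0.98241)
672252 + d = 672252 - 1396/1421 = 955268696/1421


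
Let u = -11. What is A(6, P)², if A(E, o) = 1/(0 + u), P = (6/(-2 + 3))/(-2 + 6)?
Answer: 1/121 ≈ 0.0082645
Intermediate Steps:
P = 3/2 (P = (6/1)/4 = (6*1)*(¼) = 6*(¼) = 3/2 ≈ 1.5000)
A(E, o) = -1/11 (A(E, o) = 1/(0 - 11) = 1/(-11) = -1/11)
A(6, P)² = (-1/11)² = 1/121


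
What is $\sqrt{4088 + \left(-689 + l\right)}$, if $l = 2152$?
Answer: $\sqrt{5551} \approx 74.505$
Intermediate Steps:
$\sqrt{4088 + \left(-689 + l\right)} = \sqrt{4088 + \left(-689 + 2152\right)} = \sqrt{4088 + 1463} = \sqrt{5551}$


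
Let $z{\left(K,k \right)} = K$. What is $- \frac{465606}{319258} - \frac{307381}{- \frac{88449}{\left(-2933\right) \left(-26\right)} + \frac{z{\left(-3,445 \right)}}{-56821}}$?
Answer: $\frac{212608540363657164317}{802220624481795} \approx 2.6503 \cdot 10^{5}$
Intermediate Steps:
$- \frac{465606}{319258} - \frac{307381}{- \frac{88449}{\left(-2933\right) \left(-26\right)} + \frac{z{\left(-3,445 \right)}}{-56821}} = - \frac{465606}{319258} - \frac{307381}{- \frac{88449}{\left(-2933\right) \left(-26\right)} - \frac{3}{-56821}} = \left(-465606\right) \frac{1}{319258} - \frac{307381}{- \frac{88449}{76258} - - \frac{3}{56821}} = - \frac{232803}{159629} - \frac{307381}{\left(-88449\right) \frac{1}{76258} + \frac{3}{56821}} = - \frac{232803}{159629} - \frac{307381}{- \frac{88449}{76258} + \frac{3}{56821}} = - \frac{232803}{159629} - \frac{307381}{- \frac{5025531855}{4333055818}} = - \frac{232803}{159629} - - \frac{1331899030392658}{5025531855} = - \frac{232803}{159629} + \frac{1331899030392658}{5025531855} = \frac{212608540363657164317}{802220624481795}$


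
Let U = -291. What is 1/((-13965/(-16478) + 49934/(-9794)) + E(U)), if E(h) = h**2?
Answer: 11527538/976114442575 ≈ 1.1810e-5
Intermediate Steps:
1/((-13965/(-16478) + 49934/(-9794)) + E(U)) = 1/((-13965/(-16478) + 49934/(-9794)) + (-291)**2) = 1/((-13965*(-1/16478) + 49934*(-1/9794)) + 84681) = 1/((1995/2354 - 24967/4897) + 84681) = 1/(-49002803/11527538 + 84681) = 1/(976114442575/11527538) = 11527538/976114442575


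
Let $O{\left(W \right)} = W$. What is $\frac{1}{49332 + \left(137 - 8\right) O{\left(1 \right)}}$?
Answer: $\frac{1}{49461} \approx 2.0218 \cdot 10^{-5}$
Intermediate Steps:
$\frac{1}{49332 + \left(137 - 8\right) O{\left(1 \right)}} = \frac{1}{49332 + \left(137 - 8\right) 1} = \frac{1}{49332 + 129 \cdot 1} = \frac{1}{49332 + 129} = \frac{1}{49461}$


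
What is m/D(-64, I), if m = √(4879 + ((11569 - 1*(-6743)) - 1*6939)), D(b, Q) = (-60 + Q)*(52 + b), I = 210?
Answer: -√4063/900 ≈ -0.070824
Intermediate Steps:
m = 2*√4063 (m = √(4879 + ((11569 + 6743) - 6939)) = √(4879 + (18312 - 6939)) = √(4879 + 11373) = √16252 = 2*√4063 ≈ 127.48)
m/D(-64, I) = (2*√4063)/(-3120 - 60*(-64) + 52*210 + 210*(-64)) = (2*√4063)/(-3120 + 3840 + 10920 - 13440) = (2*√4063)/(-1800) = (2*√4063)*(-1/1800) = -√4063/900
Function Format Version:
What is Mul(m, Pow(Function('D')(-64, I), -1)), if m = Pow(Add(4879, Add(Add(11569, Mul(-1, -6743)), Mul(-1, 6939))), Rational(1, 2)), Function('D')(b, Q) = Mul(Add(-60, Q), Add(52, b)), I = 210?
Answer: Mul(Rational(-1, 900), Pow(4063, Rational(1, 2))) ≈ -0.070824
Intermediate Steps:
m = Mul(2, Pow(4063, Rational(1, 2))) (m = Pow(Add(4879, Add(Add(11569, 6743), -6939)), Rational(1, 2)) = Pow(Add(4879, Add(18312, -6939)), Rational(1, 2)) = Pow(Add(4879, 11373), Rational(1, 2)) = Pow(16252, Rational(1, 2)) = Mul(2, Pow(4063, Rational(1, 2))) ≈ 127.48)
Mul(m, Pow(Function('D')(-64, I), -1)) = Mul(Mul(2, Pow(4063, Rational(1, 2))), Pow(Add(-3120, Mul(-60, -64), Mul(52, 210), Mul(210, -64)), -1)) = Mul(Mul(2, Pow(4063, Rational(1, 2))), Pow(Add(-3120, 3840, 10920, -13440), -1)) = Mul(Mul(2, Pow(4063, Rational(1, 2))), Pow(-1800, -1)) = Mul(Mul(2, Pow(4063, Rational(1, 2))), Rational(-1, 1800)) = Mul(Rational(-1, 900), Pow(4063, Rational(1, 2)))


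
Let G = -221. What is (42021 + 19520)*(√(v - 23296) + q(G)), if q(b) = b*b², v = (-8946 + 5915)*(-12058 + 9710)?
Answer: -664264999801 + 123082*√1773373 ≈ -6.6410e+11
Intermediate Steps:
v = 7116788 (v = -3031*(-2348) = 7116788)
q(b) = b³
(42021 + 19520)*(√(v - 23296) + q(G)) = (42021 + 19520)*(√(7116788 - 23296) + (-221)³) = 61541*(√7093492 - 10793861) = 61541*(2*√1773373 - 10793861) = 61541*(-10793861 + 2*√1773373) = -664264999801 + 123082*√1773373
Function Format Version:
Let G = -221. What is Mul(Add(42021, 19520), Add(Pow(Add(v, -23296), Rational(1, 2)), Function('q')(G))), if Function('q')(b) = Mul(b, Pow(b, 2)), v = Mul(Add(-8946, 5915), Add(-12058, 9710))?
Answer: Add(-664264999801, Mul(123082, Pow(1773373, Rational(1, 2)))) ≈ -6.6410e+11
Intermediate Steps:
v = 7116788 (v = Mul(-3031, -2348) = 7116788)
Function('q')(b) = Pow(b, 3)
Mul(Add(42021, 19520), Add(Pow(Add(v, -23296), Rational(1, 2)), Function('q')(G))) = Mul(Add(42021, 19520), Add(Pow(Add(7116788, -23296), Rational(1, 2)), Pow(-221, 3))) = Mul(61541, Add(Pow(7093492, Rational(1, 2)), -10793861)) = Mul(61541, Add(Mul(2, Pow(1773373, Rational(1, 2))), -10793861)) = Mul(61541, Add(-10793861, Mul(2, Pow(1773373, Rational(1, 2))))) = Add(-664264999801, Mul(123082, Pow(1773373, Rational(1, 2))))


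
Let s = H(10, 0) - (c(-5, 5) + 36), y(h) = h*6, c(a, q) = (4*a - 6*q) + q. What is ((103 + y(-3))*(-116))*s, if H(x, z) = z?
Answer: -88740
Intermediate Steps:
c(a, q) = -5*q + 4*a (c(a, q) = (-6*q + 4*a) + q = -5*q + 4*a)
y(h) = 6*h
s = 9 (s = 0 - ((-5*5 + 4*(-5)) + 36) = 0 - ((-25 - 20) + 36) = 0 - (-45 + 36) = 0 - 1*(-9) = 0 + 9 = 9)
((103 + y(-3))*(-116))*s = ((103 + 6*(-3))*(-116))*9 = ((103 - 18)*(-116))*9 = (85*(-116))*9 = -9860*9 = -88740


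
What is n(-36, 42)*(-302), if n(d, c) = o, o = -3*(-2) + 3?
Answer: -2718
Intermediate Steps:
o = 9 (o = 6 + 3 = 9)
n(d, c) = 9
n(-36, 42)*(-302) = 9*(-302) = -2718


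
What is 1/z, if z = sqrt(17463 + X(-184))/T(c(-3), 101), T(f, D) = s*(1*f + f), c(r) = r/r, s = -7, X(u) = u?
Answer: -14*sqrt(17279)/17279 ≈ -0.10650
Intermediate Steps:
c(r) = 1
T(f, D) = -14*f (T(f, D) = -7*(1*f + f) = -7*(f + f) = -14*f)
z = -sqrt(17279)/14 (z = sqrt(17463 - 184)/((-14*1)) = sqrt(17279)/(-14) = sqrt(17279)*(-1/14) = -sqrt(17279)/14 ≈ -9.3893)
1/z = 1/(-sqrt(17279)/14) = -14*sqrt(17279)/17279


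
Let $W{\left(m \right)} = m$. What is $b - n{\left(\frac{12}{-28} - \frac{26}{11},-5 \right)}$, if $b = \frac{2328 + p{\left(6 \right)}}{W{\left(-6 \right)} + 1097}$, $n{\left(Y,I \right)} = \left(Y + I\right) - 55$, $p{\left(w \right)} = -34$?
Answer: $\frac{5451623}{84007} \approx 64.895$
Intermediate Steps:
$n{\left(Y,I \right)} = -55 + I + Y$ ($n{\left(Y,I \right)} = \left(I + Y\right) - 55 = -55 + I + Y$)
$b = \frac{2294}{1091}$ ($b = \frac{2328 - 34}{-6 + 1097} = \frac{2294}{1091} \approx 2.1027$)
$b - n{\left(\frac{12}{-28} - \frac{26}{11},-5 \right)} = \frac{2294}{1091} - \left(-55 - 5 + \left(\frac{12}{-28} - \frac{26}{11}\right)\right) = \frac{2294}{1091} - \left(-55 - 5 + \left(12 \left(- \frac{1}{28}\right) - \frac{26}{11}\right)\right) = \frac{2294}{1091} - \left(-55 - 5 - \frac{215}{77}\right) = \frac{2294}{1091} - - \frac{4835}{77} = \frac{2294}{1091} + \frac{4835}{77} = \frac{5451623}{84007}$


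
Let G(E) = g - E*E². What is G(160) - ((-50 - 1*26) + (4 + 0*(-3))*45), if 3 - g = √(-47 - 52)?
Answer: -4096101 - 3*I*√11 ≈ -4.0961e+6 - 9.9499*I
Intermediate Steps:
g = 3 - 3*I*√11 (g = 3 - √(-47 - 52) = 3 - √(-99) = 3 - 3*I*√11 ≈ 3.0 - 9.9499*I)
G(E) = 3 - E³ - 3*I*√11 (G(E) = (3 - 3*I*√11) - E*E² = (3 - 3*I*√11) - E³ = 3 - E³ - 3*I*√11)
G(160) - ((-50 - 1*26) + (4 + 0*(-3))*45) = (3 - 1*160³ - 3*I*√11) - ((-50 - 1*26) + (4 + 0*(-3))*45) = (3 - 1*4096000 - 3*I*√11) - ((-50 - 26) + (4 + 0)*45) = (3 - 4096000 - 3*I*√11) - (-76 + 4*45) = (-4095997 - 3*I*√11) - (-76 + 180) = (-4095997 - 3*I*√11) - 1*104 = (-4095997 - 3*I*√11) - 104 = -4096101 - 3*I*√11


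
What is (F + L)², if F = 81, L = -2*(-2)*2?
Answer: 7921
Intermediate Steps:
L = 8 (L = 4*2 = 8)
(F + L)² = (81 + 8)² = 89² = 7921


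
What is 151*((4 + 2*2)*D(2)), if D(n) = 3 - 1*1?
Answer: 2416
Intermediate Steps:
D(n) = 2 (D(n) = 3 - 1 = 2)
151*((4 + 2*2)*D(2)) = 151*((4 + 2*2)*2) = 151*((4 + 4)*2) = 151*(8*2) = 151*16 = 2416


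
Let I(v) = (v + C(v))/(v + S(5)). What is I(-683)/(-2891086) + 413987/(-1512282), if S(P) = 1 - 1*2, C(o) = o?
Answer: -68221877281375/249211827140364 ≈ -0.27375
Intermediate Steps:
S(P) = -1 (S(P) = 1 - 2 = -1)
I(v) = 2*v/(-1 + v) (I(v) = (v + v)/(v - 1) = (2*v)/(-1 + v) = 2*v/(-1 + v))
I(-683)/(-2891086) + 413987/(-1512282) = (2*(-683)/(-1 - 683))/(-2891086) + 413987/(-1512282) = (2*(-683)/(-684))*(-1/2891086) + 413987*(-1/1512282) = (2*(-683)*(-1/684))*(-1/2891086) - 413987/1512282 = (683/342)*(-1/2891086) - 413987/1512282 = -683/988751412 - 413987/1512282 = -68221877281375/249211827140364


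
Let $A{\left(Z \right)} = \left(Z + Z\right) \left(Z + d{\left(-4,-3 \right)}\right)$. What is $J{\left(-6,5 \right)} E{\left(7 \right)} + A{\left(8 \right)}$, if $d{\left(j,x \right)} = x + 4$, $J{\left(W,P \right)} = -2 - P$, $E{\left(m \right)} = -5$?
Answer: $179$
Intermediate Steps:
$d{\left(j,x \right)} = 4 + x$
$A{\left(Z \right)} = 2 Z \left(1 + Z\right)$ ($A{\left(Z \right)} = \left(Z + Z\right) \left(Z + \left(4 - 3\right)\right) = 2 Z \left(Z + 1\right) = 2 Z \left(1 + Z\right)$)
$J{\left(-6,5 \right)} E{\left(7 \right)} + A{\left(8 \right)} = \left(-2 - 5\right) \left(-5\right) + 2 \cdot 8 \left(1 + 8\right) = \left(-2 - 5\right) \left(-5\right) + 2 \cdot 8 \cdot 9 = \left(-7\right) \left(-5\right) + 144 = 35 + 144 = 179$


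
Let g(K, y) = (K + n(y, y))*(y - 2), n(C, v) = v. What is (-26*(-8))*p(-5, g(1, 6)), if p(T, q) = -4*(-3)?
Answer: 2496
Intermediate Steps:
g(K, y) = (-2 + y)*(K + y) (g(K, y) = (K + y)*(y - 2) = (K + y)*(-2 + y) = (-2 + y)*(K + y))
p(T, q) = 12
(-26*(-8))*p(-5, g(1, 6)) = -26*(-8)*12 = 208*12 = 2496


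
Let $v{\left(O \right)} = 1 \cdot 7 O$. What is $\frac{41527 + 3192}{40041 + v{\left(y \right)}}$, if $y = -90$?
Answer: $\frac{44719}{39411} \approx 1.1347$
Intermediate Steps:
$v{\left(O \right)} = 7 O$
$\frac{41527 + 3192}{40041 + v{\left(y \right)}} = \frac{41527 + 3192}{40041 + 7 \left(-90\right)} = \frac{44719}{40041 - 630} = \frac{44719}{39411}$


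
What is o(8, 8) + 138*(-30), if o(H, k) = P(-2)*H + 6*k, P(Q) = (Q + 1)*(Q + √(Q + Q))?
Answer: -4076 - 16*I ≈ -4076.0 - 16.0*I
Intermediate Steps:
P(Q) = (1 + Q)*(Q + √2*√Q) (P(Q) = (1 + Q)*(Q + √(2*Q)) = (1 + Q)*(Q + √2*√Q))
o(H, k) = 6*k + H*(2 - 2*I) (o(H, k) = (-2 + (-2)² + √2*√(-2) + √2*(-2)^(3/2))*H + 6*k = (-2 + 4 + √2*(I*√2) + √2*(-2*I*√2))*H + 6*k = (-2 + 4 + 2*I - 4*I)*H + 6*k = (2 - 2*I)*H + 6*k = H*(2 - 2*I) + 6*k = 6*k + H*(2 - 2*I))
o(8, 8) + 138*(-30) = (6*8 + 2*8*(1 - I)) + 138*(-30) = (48 + (16 - 16*I)) - 4140 = (64 - 16*I) - 4140 = -4076 - 16*I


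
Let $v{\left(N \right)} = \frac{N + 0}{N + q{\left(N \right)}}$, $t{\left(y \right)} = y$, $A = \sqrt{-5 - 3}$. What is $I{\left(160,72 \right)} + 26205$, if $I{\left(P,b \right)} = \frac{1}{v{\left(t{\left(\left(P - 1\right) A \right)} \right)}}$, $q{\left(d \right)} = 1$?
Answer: $26206 - \frac{i \sqrt{2}}{636} \approx 26206.0 - 0.0022236 i$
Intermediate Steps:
$A = 2 i \sqrt{2}$ ($A = \sqrt{-8} = 2 i \sqrt{2} \approx 2.8284 i$)
$v{\left(N \right)} = \frac{N}{1 + N}$ ($v{\left(N \right)} = \frac{N + 0}{N + 1} = \frac{N}{1 + N}$)
$I{\left(P,b \right)} = - \frac{i \sqrt{2} \left(1 + 2 i \sqrt{2} \left(-1 + P\right)\right)}{4 \left(-1 + P\right)}$ ($I{\left(P,b \right)} = \frac{1}{\left(P - 1\right) 2 i \sqrt{2} \frac{1}{1 + \left(P - 1\right) 2 i \sqrt{2}}} = \frac{1}{\left(-1 + P\right) 2 i \sqrt{2} \frac{1}{1 + \left(-1 + P\right) 2 i \sqrt{2}}} = \frac{1}{2 i \sqrt{2} \left(-1 + P\right) \frac{1}{1 + 2 i \sqrt{2} \left(-1 + P\right)}} = \frac{1}{2 i \sqrt{2} \frac{1}{1 + 2 i \sqrt{2} \left(-1 + P\right)} \left(-1 + P\right)} = - \frac{i \sqrt{2} \left(1 + 2 i \sqrt{2} \left(-1 + P\right)\right)}{4 \left(-1 + P\right)}$)
$I{\left(160,72 \right)} + 26205 = \frac{-1 + 160 - \frac{i \sqrt{2}}{4}}{-1 + 160} + 26205 = \frac{159 - \frac{i \sqrt{2}}{4}}{159} + 26205 = \left(1 - \frac{i \sqrt{2}}{636}\right) + 26205 = 26206 - \frac{i \sqrt{2}}{636}$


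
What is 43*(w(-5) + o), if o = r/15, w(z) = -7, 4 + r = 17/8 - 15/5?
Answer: -12599/40 ≈ -314.98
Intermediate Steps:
r = -39/8 (r = -4 + (17/8 - 15/5) = -4 + (17*(1/8) - 15*1/5) = -4 + (17/8 - 3) = -4 - 7/8 = -39/8 ≈ -4.8750)
o = -13/40 (o = -39/8/15 = -39/8*1/15 = -13/40 ≈ -0.32500)
43*(w(-5) + o) = 43*(-7 - 13/40) = 43*(-293/40) = -12599/40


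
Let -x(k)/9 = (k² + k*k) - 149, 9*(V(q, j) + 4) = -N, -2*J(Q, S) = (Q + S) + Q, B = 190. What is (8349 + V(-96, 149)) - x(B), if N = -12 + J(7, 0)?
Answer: 5911255/9 ≈ 6.5681e+5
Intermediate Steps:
J(Q, S) = -Q - S/2 (J(Q, S) = -((Q + S) + Q)/2 = -(S + 2*Q)/2 = -Q - S/2)
N = -19 (N = -12 + (-1*7 - ½*0) = -12 + (-7 + 0) = -12 - 7 = -19)
V(q, j) = -17/9 (V(q, j) = -4 + (-1*(-19))/9 = -4 + (⅑)*19 = -4 + 19/9 = -17/9)
x(k) = 1341 - 18*k² (x(k) = -9*((k² + k*k) - 149) = -9*((k² + k²) - 149) = -9*(2*k² - 149) = -9*(-149 + 2*k²) = 1341 - 18*k²)
(8349 + V(-96, 149)) - x(B) = (8349 - 17/9) - (1341 - 18*190²) = 75124/9 - (1341 - 18*36100) = 75124/9 - (1341 - 649800) = 75124/9 - 1*(-648459) = 75124/9 + 648459 = 5911255/9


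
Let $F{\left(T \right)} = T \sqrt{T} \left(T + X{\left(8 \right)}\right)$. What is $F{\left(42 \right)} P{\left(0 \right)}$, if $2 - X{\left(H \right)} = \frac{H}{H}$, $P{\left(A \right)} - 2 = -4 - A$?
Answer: $- 3612 \sqrt{42} \approx -23408.0$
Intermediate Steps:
$P{\left(A \right)} = -2 - A$ ($P{\left(A \right)} = 2 - \left(4 + A\right) = -2 - A$)
$X{\left(H \right)} = 1$ ($X{\left(H \right)} = 2 - \frac{H}{H} = 2 - 1 = 1$)
$F{\left(T \right)} = T^{\frac{3}{2}} \left(1 + T\right)$ ($F{\left(T \right)} = T \sqrt{T} \left(T + 1\right) = T^{\frac{3}{2}} \left(1 + T\right)$)
$F{\left(42 \right)} P{\left(0 \right)} = 42^{\frac{3}{2}} \left(1 + 42\right) \left(-2 - 0\right) = 42 \sqrt{42} \cdot 43 \left(-2 + 0\right) = 1806 \sqrt{42} \left(-2\right) = - 3612 \sqrt{42}$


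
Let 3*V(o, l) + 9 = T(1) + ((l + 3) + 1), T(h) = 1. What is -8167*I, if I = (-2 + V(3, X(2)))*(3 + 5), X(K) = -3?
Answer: 849368/3 ≈ 2.8312e+5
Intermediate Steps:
V(o, l) = -4/3 + l/3 (V(o, l) = -3 + (1 + ((l + 3) + 1))/3 = -3 + (1 + ((3 + l) + 1))/3 = -3 + (1 + (4 + l))/3 = -3 + (5 + l)/3 = -3 + (5/3 + l/3) = -4/3 + l/3)
I = -104/3 (I = (-2 + (-4/3 + (⅓)*(-3)))*(3 + 5) = (-2 + (-4/3 - 1))*8 = (-2 - 7/3)*8 = -13/3*8 = -104/3 ≈ -34.667)
-8167*I = -8167*(-104/3) = 849368/3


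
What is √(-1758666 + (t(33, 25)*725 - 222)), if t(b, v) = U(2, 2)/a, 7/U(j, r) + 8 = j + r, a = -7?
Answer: I*√7034827/2 ≈ 1326.2*I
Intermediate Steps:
U(j, r) = 7/(-8 + j + r) (U(j, r) = 7/(-8 + (j + r)) = 7/(-8 + j + r))
t(b, v) = ¼ (t(b, v) = (7/(-8 + 2 + 2))/(-7) = (7/(-4))*(-⅐) = (7*(-¼))*(-⅐) = -7/4*(-⅐) = ¼)
√(-1758666 + (t(33, 25)*725 - 222)) = √(-1758666 + ((¼)*725 - 222)) = √(-1758666 + (725/4 - 222)) = √(-1758666 - 163/4) = √(-7034827/4) = I*√7034827/2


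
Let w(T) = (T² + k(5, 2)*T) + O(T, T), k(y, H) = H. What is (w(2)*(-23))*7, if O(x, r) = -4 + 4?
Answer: -1288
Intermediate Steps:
O(x, r) = 0
w(T) = T² + 2*T (w(T) = (T² + 2*T) + 0 = T² + 2*T)
(w(2)*(-23))*7 = ((2*(2 + 2))*(-23))*7 = ((2*4)*(-23))*7 = (8*(-23))*7 = -184*7 = -1288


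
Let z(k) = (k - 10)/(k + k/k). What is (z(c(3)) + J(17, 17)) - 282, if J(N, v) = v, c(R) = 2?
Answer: -803/3 ≈ -267.67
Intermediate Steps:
z(k) = (-10 + k)/(1 + k) (z(k) = (-10 + k)/(k + 1) = (-10 + k)/(1 + k))
(z(c(3)) + J(17, 17)) - 282 = ((-10 + 2)/(1 + 2) + 17) - 282 = (-8/3 + 17) - 282 = 43/3 - 282 = -803/3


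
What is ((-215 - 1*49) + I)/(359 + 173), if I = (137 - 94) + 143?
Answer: -39/266 ≈ -0.14662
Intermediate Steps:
I = 186 (I = 43 + 143 = 186)
((-215 - 1*49) + I)/(359 + 173) = ((-215 - 1*49) + 186)/(359 + 173) = ((-215 - 49) + 186)/532 = (-264 + 186)*(1/532) = -78*1/532 = -39/266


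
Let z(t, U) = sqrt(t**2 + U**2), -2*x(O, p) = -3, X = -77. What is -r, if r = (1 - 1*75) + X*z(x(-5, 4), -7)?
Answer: 74 + 77*sqrt(205)/2 ≈ 625.24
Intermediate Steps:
x(O, p) = 3/2 (x(O, p) = -1/2*(-3) = 3/2)
z(t, U) = sqrt(U**2 + t**2)
r = -74 - 77*sqrt(205)/2 (r = (1 - 1*75) - 77*sqrt((-7)**2 + (3/2)**2) = (1 - 75) - 77*sqrt(49 + 9/4) = -74 - 77*sqrt(205)/2 ≈ -625.24)
-r = -(-74 - 77*sqrt(205)/2) = 74 + 77*sqrt(205)/2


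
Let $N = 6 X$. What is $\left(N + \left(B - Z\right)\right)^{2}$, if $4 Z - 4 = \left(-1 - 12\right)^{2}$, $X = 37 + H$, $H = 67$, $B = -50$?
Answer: $\frac{4507129}{16} \approx 2.817 \cdot 10^{5}$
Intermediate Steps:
$X = 104$ ($X = 37 + 67 = 104$)
$Z = \frac{173}{4}$ ($Z = 1 + \frac{\left(-1 - 12\right)^{2}}{4} = 1 + \frac{\left(-13\right)^{2}}{4} = 1 + \frac{1}{4} \cdot 169 = 1 + \frac{169}{4} = \frac{173}{4} \approx 43.25$)
$N = 624$ ($N = 6 \cdot 104 = 624$)
$\left(N + \left(B - Z\right)\right)^{2} = \left(624 - \frac{373}{4}\right)^{2} = \left(\frac{2123}{4}\right)^{2} = \frac{4507129}{16}$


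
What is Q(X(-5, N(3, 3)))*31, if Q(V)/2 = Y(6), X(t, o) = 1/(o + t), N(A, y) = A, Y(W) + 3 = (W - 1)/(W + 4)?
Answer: -155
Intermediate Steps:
Y(W) = -3 + (-1 + W)/(4 + W) (Y(W) = -3 + (W - 1)/(W + 4) = -3 + (-1 + W)/(4 + W))
Q(V) = -5 (Q(V) = 2*((-13 - 2*6)/(4 + 6)) = 2*((-13 - 12)/10) = 2*((⅒)*(-25)) = 2*(-5/2) = -5)
Q(X(-5, N(3, 3)))*31 = -5*31 = -155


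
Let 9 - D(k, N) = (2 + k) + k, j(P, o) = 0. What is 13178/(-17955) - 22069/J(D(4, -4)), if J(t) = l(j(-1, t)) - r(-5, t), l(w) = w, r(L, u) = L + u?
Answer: -132109321/35910 ≈ -3678.9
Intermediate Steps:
D(k, N) = 7 - 2*k (D(k, N) = 9 - ((2 + k) + k) = 9 - (2 + 2*k) = 9 + (-2 - 2*k) = 7 - 2*k)
J(t) = 5 - t (J(t) = 0 - (-5 + t) = 0 + (5 - t) = 5 - t)
13178/(-17955) - 22069/J(D(4, -4)) = 13178/(-17955) - 22069/(5 - (7 - 2*4)) = 13178*(-1/17955) - 22069/(5 - (7 - 8)) = -13178/17955 - 22069/(5 - 1*(-1)) = -13178/17955 - 22069/(5 + 1) = -13178/17955 - 22069/6 = -132109321/35910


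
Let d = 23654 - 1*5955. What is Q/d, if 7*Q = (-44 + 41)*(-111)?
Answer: 333/123893 ≈ 0.0026878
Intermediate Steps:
d = 17699 (d = 23654 - 5955 = 17699)
Q = 333/7 (Q = ((-44 + 41)*(-111))/7 = (-3*(-111))/7 = (⅐)*333 = 333/7 ≈ 47.571)
Q/d = (333/7)/17699 = (333/7)*(1/17699) = 333/123893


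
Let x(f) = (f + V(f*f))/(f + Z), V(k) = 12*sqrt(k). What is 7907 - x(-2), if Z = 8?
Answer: 23710/3 ≈ 7903.3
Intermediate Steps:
x(f) = (f + 12*sqrt(f**2))/(8 + f) (x(f) = (f + 12*sqrt(f*f))/(f + 8) = (f + 12*sqrt(f**2))/(8 + f))
7907 - x(-2) = 7907 - (-2 + 12*sqrt((-2)**2))/(8 - 2) = 7907 - (-2 + 12*sqrt(4))/6 = 7907 - (-2 + 12*2)/6 = 7907 - (-2 + 24)/6 = 7907 - 22/6 = 7907 - 1*11/3 = 7907 - 11/3 = 23710/3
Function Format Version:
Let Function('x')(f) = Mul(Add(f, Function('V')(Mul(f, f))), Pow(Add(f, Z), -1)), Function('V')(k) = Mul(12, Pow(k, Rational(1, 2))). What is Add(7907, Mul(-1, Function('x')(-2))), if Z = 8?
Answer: Rational(23710, 3) ≈ 7903.3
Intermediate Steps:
Function('x')(f) = Mul(Pow(Add(8, f), -1), Add(f, Mul(12, Pow(Pow(f, 2), Rational(1, 2))))) (Function('x')(f) = Mul(Add(f, Mul(12, Pow(Mul(f, f), Rational(1, 2)))), Pow(Add(f, 8), -1)) = Mul(Add(f, Mul(12, Pow(Pow(f, 2), Rational(1, 2)))), Pow(Add(8, f), -1)) = Mul(Pow(Add(8, f), -1), Add(f, Mul(12, Pow(Pow(f, 2), Rational(1, 2))))))
Add(7907, Mul(-1, Function('x')(-2))) = Add(7907, Mul(-1, Mul(Pow(Add(8, -2), -1), Add(-2, Mul(12, Pow(Pow(-2, 2), Rational(1, 2))))))) = Add(7907, Mul(-1, Mul(Pow(6, -1), Add(-2, Mul(12, Pow(4, Rational(1, 2))))))) = Add(7907, Mul(-1, Mul(Rational(1, 6), Add(-2, Mul(12, 2))))) = Add(7907, Mul(-1, Mul(Rational(1, 6), Add(-2, 24)))) = Add(7907, Mul(-1, Mul(Rational(1, 6), 22))) = Add(7907, Mul(-1, Rational(11, 3))) = Add(7907, Rational(-11, 3)) = Rational(23710, 3)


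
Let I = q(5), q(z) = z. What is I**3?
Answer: 125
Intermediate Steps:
I = 5
I**3 = 5**3 = 125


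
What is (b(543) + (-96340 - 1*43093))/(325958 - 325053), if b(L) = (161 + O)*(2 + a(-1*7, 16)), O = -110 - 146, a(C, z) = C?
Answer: -138958/905 ≈ -153.54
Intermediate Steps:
O = -256
b(L) = 475 (b(L) = (161 - 256)*(2 - 1*7) = -95*(2 - 7) = -95*(-5) = 475)
(b(543) + (-96340 - 1*43093))/(325958 - 325053) = (475 + (-96340 - 1*43093))/(325958 - 325053) = (475 + (-96340 - 43093))/905 = (475 - 139433)*(1/905) = -138958*1/905 = -138958/905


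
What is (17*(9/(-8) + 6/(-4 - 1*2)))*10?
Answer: -1445/4 ≈ -361.25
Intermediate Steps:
(17*(9/(-8) + 6/(-4 - 1*2)))*10 = (17*(9*(-⅛) + 6/(-4 - 2)))*10 = (17*(-9/8 + 6/(-6)))*10 = (17*(-9/8 + 6*(-⅙)))*10 = (17*(-9/8 - 1))*10 = (17*(-17/8))*10 = -289/8*10 = -1445/4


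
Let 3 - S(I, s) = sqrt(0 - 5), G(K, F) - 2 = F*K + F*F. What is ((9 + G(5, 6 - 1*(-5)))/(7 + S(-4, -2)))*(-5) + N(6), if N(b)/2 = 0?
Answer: -1870/21 - 187*I*sqrt(5)/21 ≈ -89.048 - 19.912*I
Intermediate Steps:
N(b) = 0 (N(b) = 2*0 = 0)
G(K, F) = 2 + F**2 + F*K (G(K, F) = 2 + (F*K + F*F) = 2 + (F*K + F**2) = 2 + (F**2 + F*K) = 2 + F**2 + F*K)
S(I, s) = 3 - I*sqrt(5) (S(I, s) = 3 - sqrt(0 - 5) = 3 - sqrt(-5) = 3 - I*sqrt(5))
((9 + G(5, 6 - 1*(-5)))/(7 + S(-4, -2)))*(-5) + N(6) = ((9 + (2 + (6 - 1*(-5))**2 + (6 - 1*(-5))*5))/(7 + (3 - I*sqrt(5))))*(-5) + 0 = ((9 + (2 + (6 + 5)**2 + (6 + 5)*5))/(10 - I*sqrt(5)))*(-5) + 0 = ((9 + (2 + 11**2 + 11*5))/(10 - I*sqrt(5)))*(-5) + 0 = ((9 + (2 + 121 + 55))/(10 - I*sqrt(5)))*(-5) + 0 = ((9 + 178)/(10 - I*sqrt(5)))*(-5) + 0 = (187/(10 - I*sqrt(5)))*(-5) + 0 = -935/(10 - I*sqrt(5)) + 0 = -935/(10 - I*sqrt(5))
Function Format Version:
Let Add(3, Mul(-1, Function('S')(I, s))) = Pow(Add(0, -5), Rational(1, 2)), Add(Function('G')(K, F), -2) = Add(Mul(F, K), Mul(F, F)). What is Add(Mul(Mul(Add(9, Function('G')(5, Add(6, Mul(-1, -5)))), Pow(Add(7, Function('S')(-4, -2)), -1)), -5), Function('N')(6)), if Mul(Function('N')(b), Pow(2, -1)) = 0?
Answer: Add(Rational(-1870, 21), Mul(Rational(-187, 21), I, Pow(5, Rational(1, 2)))) ≈ Add(-89.048, Mul(-19.912, I))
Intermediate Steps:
Function('N')(b) = 0 (Function('N')(b) = Mul(2, 0) = 0)
Function('G')(K, F) = Add(2, Pow(F, 2), Mul(F, K)) (Function('G')(K, F) = Add(2, Add(Mul(F, K), Mul(F, F))) = Add(2, Add(Mul(F, K), Pow(F, 2))) = Add(2, Add(Pow(F, 2), Mul(F, K))) = Add(2, Pow(F, 2), Mul(F, K)))
Function('S')(I, s) = Add(3, Mul(-1, I, Pow(5, Rational(1, 2)))) (Function('S')(I, s) = Add(3, Mul(-1, Pow(Add(0, -5), Rational(1, 2)))) = Add(3, Mul(-1, Pow(-5, Rational(1, 2)))) = Add(3, Mul(-1, Mul(I, Pow(5, Rational(1, 2))))) = Add(3, Mul(-1, I, Pow(5, Rational(1, 2)))))
Add(Mul(Mul(Add(9, Function('G')(5, Add(6, Mul(-1, -5)))), Pow(Add(7, Function('S')(-4, -2)), -1)), -5), Function('N')(6)) = Add(Mul(Mul(Add(9, Add(2, Pow(Add(6, Mul(-1, -5)), 2), Mul(Add(6, Mul(-1, -5)), 5))), Pow(Add(7, Add(3, Mul(-1, I, Pow(5, Rational(1, 2))))), -1)), -5), 0) = Add(Mul(Mul(Add(9, Add(2, Pow(Add(6, 5), 2), Mul(Add(6, 5), 5))), Pow(Add(10, Mul(-1, I, Pow(5, Rational(1, 2)))), -1)), -5), 0) = Add(Mul(Mul(Add(9, Add(2, Pow(11, 2), Mul(11, 5))), Pow(Add(10, Mul(-1, I, Pow(5, Rational(1, 2)))), -1)), -5), 0) = Add(Mul(Mul(Add(9, Add(2, 121, 55)), Pow(Add(10, Mul(-1, I, Pow(5, Rational(1, 2)))), -1)), -5), 0) = Add(Mul(Mul(Add(9, 178), Pow(Add(10, Mul(-1, I, Pow(5, Rational(1, 2)))), -1)), -5), 0) = Add(Mul(Mul(187, Pow(Add(10, Mul(-1, I, Pow(5, Rational(1, 2)))), -1)), -5), 0) = Add(Mul(-935, Pow(Add(10, Mul(-1, I, Pow(5, Rational(1, 2)))), -1)), 0) = Mul(-935, Pow(Add(10, Mul(-1, I, Pow(5, Rational(1, 2)))), -1))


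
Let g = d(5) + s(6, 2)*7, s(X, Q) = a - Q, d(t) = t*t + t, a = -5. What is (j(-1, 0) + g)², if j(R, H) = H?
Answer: 361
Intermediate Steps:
d(t) = t + t² (d(t) = t² + t = t + t²)
s(X, Q) = -5 - Q
g = -19 (g = 5*(1 + 5) + (-5 - 1*2)*7 = 5*6 + (-5 - 2)*7 = 30 - 7*7 = 30 - 49 = -19)
(j(-1, 0) + g)² = (0 - 19)² = (-19)² = 361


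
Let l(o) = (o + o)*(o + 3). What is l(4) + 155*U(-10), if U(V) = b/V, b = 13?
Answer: -291/2 ≈ -145.50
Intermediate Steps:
l(o) = 2*o*(3 + o) (l(o) = (2*o)*(3 + o) = 2*o*(3 + o))
U(V) = 13/V
l(4) + 155*U(-10) = 2*4*(3 + 4) + 155*(13/(-10)) = 2*4*7 + 155*(13*(-⅒)) = 56 + 155*(-13/10) = 56 - 403/2 = -291/2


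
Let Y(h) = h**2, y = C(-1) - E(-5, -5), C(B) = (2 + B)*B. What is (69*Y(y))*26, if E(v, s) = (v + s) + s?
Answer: 351624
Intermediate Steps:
C(B) = B*(2 + B)
E(v, s) = v + 2*s (E(v, s) = (s + v) + s = v + 2*s)
y = 14 (y = -(2 - 1) - (-5 + 2*(-5)) = -1*1 - (-5 - 10) = -1 - 1*(-15) = -1 + 15 = 14)
(69*Y(y))*26 = (69*14**2)*26 = (69*196)*26 = 13524*26 = 351624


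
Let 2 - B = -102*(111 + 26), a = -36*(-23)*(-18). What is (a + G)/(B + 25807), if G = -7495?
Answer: -22399/39783 ≈ -0.56303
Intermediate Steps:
a = -14904 (a = 828*(-18) = -14904)
B = 13976 (B = 2 - (-102)*(111 + 26) = 2 - (-102)*137 = 2 - 1*(-13974) = 2 + 13974 = 13976)
(a + G)/(B + 25807) = (-14904 - 7495)/(13976 + 25807) = -22399/39783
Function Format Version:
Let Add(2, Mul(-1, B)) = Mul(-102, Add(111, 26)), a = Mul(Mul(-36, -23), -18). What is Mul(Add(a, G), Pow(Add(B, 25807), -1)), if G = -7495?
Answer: Rational(-22399, 39783) ≈ -0.56303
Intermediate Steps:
a = -14904 (a = Mul(828, -18) = -14904)
B = 13976 (B = Add(2, Mul(-1, Mul(-102, Add(111, 26)))) = Add(2, Mul(-1, Mul(-102, 137))) = Add(2, Mul(-1, -13974)) = Add(2, 13974) = 13976)
Mul(Add(a, G), Pow(Add(B, 25807), -1)) = Mul(Add(-14904, -7495), Pow(Add(13976, 25807), -1)) = Mul(-22399, Pow(39783, -1)) = Mul(-22399, Rational(1, 39783)) = Rational(-22399, 39783)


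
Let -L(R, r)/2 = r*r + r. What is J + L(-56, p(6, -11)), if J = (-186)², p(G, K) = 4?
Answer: 34556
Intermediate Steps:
J = 34596
L(R, r) = -2*r - 2*r² (L(R, r) = -2*(r*r + r) = -2*(r² + r) = -2*(r + r²) = -2*r - 2*r²)
J + L(-56, p(6, -11)) = 34596 - 2*4*(1 + 4) = 34596 - 2*4*5 = 34596 - 40 = 34556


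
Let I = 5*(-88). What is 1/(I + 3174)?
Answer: 1/2734 ≈ 0.00036576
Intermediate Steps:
I = -440
1/(I + 3174) = 1/(-440 + 3174) = 1/2734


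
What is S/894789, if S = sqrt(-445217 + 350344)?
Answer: I*sqrt(94873)/894789 ≈ 0.00034423*I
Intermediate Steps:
S = I*sqrt(94873) (S = sqrt(-94873) = I*sqrt(94873) ≈ 308.01*I)
S/894789 = (I*sqrt(94873))/894789 = (I*sqrt(94873))*(1/894789) = I*sqrt(94873)/894789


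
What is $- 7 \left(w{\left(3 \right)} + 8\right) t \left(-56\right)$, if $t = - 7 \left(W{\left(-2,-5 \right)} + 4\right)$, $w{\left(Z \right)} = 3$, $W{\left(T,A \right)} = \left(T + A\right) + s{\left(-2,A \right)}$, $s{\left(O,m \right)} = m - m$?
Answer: $90552$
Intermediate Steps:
$s{\left(O,m \right)} = 0$
$W{\left(T,A \right)} = A + T$ ($W{\left(T,A \right)} = \left(T + A\right) + 0 = \left(A + T\right) + 0 = A + T$)
$t = 21$ ($t = - 7 \left(\left(-5 - 2\right) + 4\right) = - 7 \left(-7 + 4\right) = \left(-7\right) \left(-3\right) = 21$)
$- 7 \left(w{\left(3 \right)} + 8\right) t \left(-56\right) = - 7 \left(3 + 8\right) 21 \left(-56\right) = \left(-7\right) 11 \cdot 21 \left(-56\right) = \left(-77\right) 21 \left(-56\right) = \left(-1617\right) \left(-56\right) = 90552$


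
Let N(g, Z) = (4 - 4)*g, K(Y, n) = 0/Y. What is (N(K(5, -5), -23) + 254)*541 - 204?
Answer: 137210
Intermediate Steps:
K(Y, n) = 0
N(g, Z) = 0 (N(g, Z) = 0*g = 0)
(N(K(5, -5), -23) + 254)*541 - 204 = (0 + 254)*541 - 204 = 254*541 - 204 = 137414 - 204 = 137210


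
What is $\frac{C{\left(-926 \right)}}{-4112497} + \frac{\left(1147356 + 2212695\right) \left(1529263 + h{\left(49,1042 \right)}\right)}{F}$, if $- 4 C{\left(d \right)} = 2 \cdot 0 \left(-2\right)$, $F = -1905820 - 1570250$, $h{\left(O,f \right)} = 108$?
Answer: $- \frac{570973839769}{386230} \approx -1.4783 \cdot 10^{6}$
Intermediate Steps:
$F = -3476070$
$C{\left(d \right)} = 0$ ($C{\left(d \right)} = - \frac{2 \cdot 0 \left(-2\right)}{4} = - \frac{0 \left(-2\right)}{4} = \left(- \frac{1}{4}\right) 0 = 0$)
$\frac{C{\left(-926 \right)}}{-4112497} + \frac{\left(1147356 + 2212695\right) \left(1529263 + h{\left(49,1042 \right)}\right)}{F} = \frac{0}{-4112497} + \frac{\left(1147356 + 2212695\right) \left(1529263 + 108\right)}{-3476070} = 0 \left(- \frac{1}{4112497}\right) + 3360051 \cdot 1529371 \left(- \frac{1}{3476070}\right) = 0 + 5138764557921 \left(- \frac{1}{3476070}\right) = 0 - \frac{570973839769}{386230} = - \frac{570973839769}{386230}$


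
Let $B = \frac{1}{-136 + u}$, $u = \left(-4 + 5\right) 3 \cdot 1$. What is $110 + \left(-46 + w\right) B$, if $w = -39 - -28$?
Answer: $\frac{773}{7} \approx 110.43$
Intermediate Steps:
$u = 3$ ($u = 1 \cdot 3 \cdot 1 = 3 \cdot 1 = 3$)
$w = -11$ ($w = -39 + 28 = -11$)
$B = - \frac{1}{133}$ ($B = \frac{1}{-136 + 3} = \frac{1}{-133} = - \frac{1}{133} \approx -0.0075188$)
$110 + \left(-46 + w\right) B = 110 + \left(-46 - 11\right) \left(- \frac{1}{133}\right) = 110 - - \frac{3}{7} = 110 + \frac{3}{7} = \frac{773}{7}$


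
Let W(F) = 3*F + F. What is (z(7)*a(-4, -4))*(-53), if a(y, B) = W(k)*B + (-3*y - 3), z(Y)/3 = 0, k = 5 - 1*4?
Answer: 0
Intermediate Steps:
k = 1 (k = 5 - 4 = 1)
z(Y) = 0 (z(Y) = 3*0 = 0)
W(F) = 4*F
a(y, B) = -3 - 3*y + 4*B (a(y, B) = (4*1)*B + (-3*y - 3) = 4*B + (-3 - 3*y) = -3 - 3*y + 4*B)
(z(7)*a(-4, -4))*(-53) = (0*(-3 - 3*(-4) + 4*(-4)))*(-53) = (0*(-3 + 12 - 16))*(-53) = (0*(-7))*(-53) = 0*(-53) = 0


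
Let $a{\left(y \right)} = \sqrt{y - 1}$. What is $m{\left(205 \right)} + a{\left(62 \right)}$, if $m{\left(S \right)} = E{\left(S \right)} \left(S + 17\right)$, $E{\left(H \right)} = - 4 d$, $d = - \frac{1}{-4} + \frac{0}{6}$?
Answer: $-222 + \sqrt{61} \approx -214.19$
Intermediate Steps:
$d = \frac{1}{4}$ ($d = \left(-1\right) \left(- \frac{1}{4}\right) + 0 \cdot \frac{1}{6} = \frac{1}{4} + 0 = \frac{1}{4} \approx 0.25$)
$E{\left(H \right)} = -1$ ($E{\left(H \right)} = \left(-4\right) \frac{1}{4} = -1$)
$a{\left(y \right)} = \sqrt{-1 + y}$
$m{\left(S \right)} = -17 - S$ ($m{\left(S \right)} = - (S + 17) = - (17 + S) = -17 - S$)
$m{\left(205 \right)} + a{\left(62 \right)} = \left(-17 - 205\right) + \sqrt{-1 + 62} = \left(-17 - 205\right) + \sqrt{61} = -222 + \sqrt{61}$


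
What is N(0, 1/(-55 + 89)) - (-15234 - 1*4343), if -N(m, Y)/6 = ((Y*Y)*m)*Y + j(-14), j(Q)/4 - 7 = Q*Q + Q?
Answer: 15041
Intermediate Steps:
j(Q) = 28 + 4*Q + 4*Q**2 (j(Q) = 28 + 4*(Q*Q + Q) = 28 + 4*(Q**2 + Q) = 28 + 4*(Q + Q**2) = 28 + (4*Q + 4*Q**2) = 28 + 4*Q + 4*Q**2)
N(m, Y) = -4536 - 6*m*Y**3 (N(m, Y) = -6*(((Y*Y)*m)*Y + (28 + 4*(-14) + 4*(-14)**2)) = -6*((Y**2*m)*Y + (28 - 56 + 4*196)) = -6*((m*Y**2)*Y + (28 - 56 + 784)) = -6*(m*Y**3 + 756) = -6*(756 + m*Y**3) = -4536 - 6*m*Y**3)
N(0, 1/(-55 + 89)) - (-15234 - 1*4343) = (-4536 - 6*0*(1/(-55 + 89))**3) - (-15234 - 1*4343) = (-4536 - 6*0*(1/34)**3) - (-15234 - 4343) = (-4536 - 6*0*(1/34)**3) - 1*(-19577) = (-4536 - 6*0*1/39304) + 19577 = (-4536 + 0) + 19577 = -4536 + 19577 = 15041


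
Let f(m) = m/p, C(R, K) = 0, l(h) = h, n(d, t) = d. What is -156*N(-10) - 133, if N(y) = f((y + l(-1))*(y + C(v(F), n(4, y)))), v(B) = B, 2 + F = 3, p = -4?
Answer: 4157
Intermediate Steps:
F = 1 (F = -2 + 3 = 1)
f(m) = -m/4 (f(m) = m/(-4) = m*(-1/4) = -m/4)
N(y) = -y*(-1 + y)/4 (N(y) = -(y - 1)*(y + 0)/4 = -(-1 + y)*y/4 = -y*(-1 + y)/4)
-156*N(-10) - 133 = -39*(-10)*(1 - 1*(-10)) - 133 = -39*(-10)*(1 + 10) - 133 = -39*(-10)*11 - 133 = -156*(-55/2) - 133 = 4290 - 133 = 4157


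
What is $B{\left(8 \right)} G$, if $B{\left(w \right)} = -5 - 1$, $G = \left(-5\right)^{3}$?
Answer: $750$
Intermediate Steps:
$G = -125$
$B{\left(w \right)} = -6$ ($B{\left(w \right)} = -5 - 1 = -6$)
$B{\left(8 \right)} G = \left(-6\right) \left(-125\right) = 750$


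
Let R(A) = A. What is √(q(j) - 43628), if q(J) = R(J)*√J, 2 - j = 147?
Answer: √(-43628 - 145*I*√145) ≈ 4.1788 - 208.92*I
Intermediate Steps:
j = -145 (j = 2 - 1*147 = 2 - 147 = -145)
q(J) = J^(3/2) (q(J) = J*√J = J^(3/2))
√(q(j) - 43628) = √((-145)^(3/2) - 43628) = √(-145*I*√145 - 43628) = √(-43628 - 145*I*√145)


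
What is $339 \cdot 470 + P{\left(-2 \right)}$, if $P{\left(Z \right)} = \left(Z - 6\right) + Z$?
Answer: $159320$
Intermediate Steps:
$P{\left(Z \right)} = -6 + 2 Z$ ($P{\left(Z \right)} = \left(-6 + Z\right) + Z = -6 + 2 Z$)
$339 \cdot 470 + P{\left(-2 \right)} = 339 \cdot 470 + \left(-6 + 2 \left(-2\right)\right) = 159330 - 10 = 159320$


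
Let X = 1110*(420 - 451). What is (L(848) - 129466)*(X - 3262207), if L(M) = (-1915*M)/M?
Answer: 433112838077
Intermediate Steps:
X = -34410 (X = 1110*(-31) = -34410)
L(M) = -1915
(L(848) - 129466)*(X - 3262207) = (-1915 - 129466)*(-34410 - 3262207) = -131381*(-3296617) = 433112838077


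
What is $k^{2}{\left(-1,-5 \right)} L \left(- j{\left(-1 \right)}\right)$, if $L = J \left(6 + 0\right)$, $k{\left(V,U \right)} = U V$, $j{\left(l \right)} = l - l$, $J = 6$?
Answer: $0$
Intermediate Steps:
$j{\left(l \right)} = 0$
$L = 36$ ($L = 6 \left(6 + 0\right) = 6 \cdot 6 = 36$)
$k^{2}{\left(-1,-5 \right)} L \left(- j{\left(-1 \right)}\right) = \left(\left(-5\right) \left(-1\right)\right)^{2} \cdot 36 \left(\left(-1\right) 0\right) = 5^{2} \cdot 36 \cdot 0 = 25 \cdot 36 \cdot 0 = 900 \cdot 0 = 0$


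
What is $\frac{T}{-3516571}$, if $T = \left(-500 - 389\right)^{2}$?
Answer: $- \frac{790321}{3516571} \approx -0.22474$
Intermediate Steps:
$T = 790321$ ($T = \left(-889\right)^{2} = 790321$)
$\frac{T}{-3516571} = \frac{790321}{-3516571} = 790321 \left(- \frac{1}{3516571}\right) = - \frac{790321}{3516571}$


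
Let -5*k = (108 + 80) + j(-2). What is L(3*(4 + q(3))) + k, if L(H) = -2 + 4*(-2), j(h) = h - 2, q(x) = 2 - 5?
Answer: -234/5 ≈ -46.800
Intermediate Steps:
q(x) = -3
j(h) = -2 + h
L(H) = -10 (L(H) = -2 - 8 = -10)
k = -184/5 (k = -((108 + 80) + (-2 - 2))/5 = -(188 - 4)/5 = -⅕*184 = -184/5 ≈ -36.800)
L(3*(4 + q(3))) + k = -10 - 184/5 = -234/5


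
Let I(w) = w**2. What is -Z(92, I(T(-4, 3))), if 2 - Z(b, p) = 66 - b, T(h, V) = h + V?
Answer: -28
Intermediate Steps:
T(h, V) = V + h
Z(b, p) = -64 + b (Z(b, p) = 2 - (66 - b) = 2 + (-66 + b) = -64 + b)
-Z(92, I(T(-4, 3))) = -(-64 + 92) = -1*28 = -28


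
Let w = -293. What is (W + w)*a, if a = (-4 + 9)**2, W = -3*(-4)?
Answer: -7025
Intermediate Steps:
W = 12
a = 25 (a = 5**2 = 25)
(W + w)*a = (12 - 293)*25 = -281*25 = -7025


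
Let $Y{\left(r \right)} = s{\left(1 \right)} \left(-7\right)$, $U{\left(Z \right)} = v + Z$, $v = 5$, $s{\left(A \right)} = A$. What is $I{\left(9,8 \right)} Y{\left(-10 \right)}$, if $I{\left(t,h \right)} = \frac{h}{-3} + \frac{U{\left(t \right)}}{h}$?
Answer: $\frac{77}{12} \approx 6.4167$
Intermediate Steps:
$U{\left(Z \right)} = 5 + Z$
$I{\left(t,h \right)} = - \frac{h}{3} + \frac{5 + t}{h}$ ($I{\left(t,h \right)} = \frac{h}{-3} + \frac{5 + t}{h} = h \left(- \frac{1}{3}\right) + \frac{5 + t}{h} = - \frac{h}{3} + \frac{5 + t}{h}$)
$Y{\left(r \right)} = -7$ ($Y{\left(r \right)} = 1 \left(-7\right) = -7$)
$I{\left(9,8 \right)} Y{\left(-10 \right)} = \frac{5 + 9 - \frac{8^{2}}{3}}{8} \left(-7\right) = \frac{5 + 9 - \frac{64}{3}}{8} \left(-7\right) = \frac{1}{8} \left(- \frac{22}{3}\right) \left(-7\right) = \left(- \frac{11}{12}\right) \left(-7\right) = \frac{77}{12}$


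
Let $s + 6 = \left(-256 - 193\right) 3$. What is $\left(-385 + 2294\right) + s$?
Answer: $556$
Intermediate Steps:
$s = -1353$ ($s = -6 + \left(-256 - 193\right) 3 = -6 - 1347 = -1353$)
$\left(-385 + 2294\right) + s = \left(-385 + 2294\right) - 1353 = 1909 - 1353 = 556$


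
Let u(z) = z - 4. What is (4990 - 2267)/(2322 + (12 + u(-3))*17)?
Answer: 2723/2407 ≈ 1.1313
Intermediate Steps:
u(z) = -4 + z
(4990 - 2267)/(2322 + (12 + u(-3))*17) = (4990 - 2267)/(2322 + (12 + (-4 - 3))*17) = 2723/(2322 + (12 - 7)*17) = 2723/(2322 + 5*17) = 2723/(2322 + 85) = 2723/2407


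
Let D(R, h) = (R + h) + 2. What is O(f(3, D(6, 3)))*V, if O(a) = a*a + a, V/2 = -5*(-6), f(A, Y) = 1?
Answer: 120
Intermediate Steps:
D(R, h) = 2 + R + h
V = 60 (V = 2*(-5*(-6)) = 2*30 = 60)
O(a) = a + a² (O(a) = a² + a = a + a²)
O(f(3, D(6, 3)))*V = (1*(1 + 1))*60 = (1*2)*60 = 2*60 = 120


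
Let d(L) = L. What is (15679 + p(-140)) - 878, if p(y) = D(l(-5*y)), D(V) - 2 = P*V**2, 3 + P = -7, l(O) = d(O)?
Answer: -4885197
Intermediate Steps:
l(O) = O
P = -10 (P = -3 - 7 = -10)
D(V) = 2 - 10*V**2
p(y) = 2 - 250*y**2 (p(y) = 2 - 10*25*y**2 = 2 - 250*y**2)
(15679 + p(-140)) - 878 = (15679 + (2 - 250*(-140)**2)) - 878 = (15679 + (2 - 250*19600)) - 878 = (15679 + (2 - 4900000)) - 878 = (15679 - 4899998) - 878 = -4884319 - 878 = -4885197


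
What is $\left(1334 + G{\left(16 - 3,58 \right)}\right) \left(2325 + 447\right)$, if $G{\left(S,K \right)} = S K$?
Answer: $5787936$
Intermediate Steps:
$G{\left(S,K \right)} = K S$
$\left(1334 + G{\left(16 - 3,58 \right)}\right) \left(2325 + 447\right) = \left(1334 + 58 \left(16 - 3\right)\right) \left(2325 + 447\right) = \left(1334 + 58 \cdot 13\right) 2772 = \left(1334 + 754\right) 2772 = 2088 \cdot 2772 = 5787936$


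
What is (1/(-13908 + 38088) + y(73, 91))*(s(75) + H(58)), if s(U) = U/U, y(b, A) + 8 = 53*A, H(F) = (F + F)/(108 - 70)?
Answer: 8964855977/459420 ≈ 19513.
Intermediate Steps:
H(F) = F/19 (H(F) = (2*F)/38 = (2*F)*(1/38) = F/19)
y(b, A) = -8 + 53*A
s(U) = 1
(1/(-13908 + 38088) + y(73, 91))*(s(75) + H(58)) = (1/(-13908 + 38088) + (-8 + 53*91))*(1 + (1/19)*58) = (1/24180 + (-8 + 4823))*(1 + 58/19) = (1/24180 + 4815)*(77/19) = (116426701/24180)*(77/19) = 8964855977/459420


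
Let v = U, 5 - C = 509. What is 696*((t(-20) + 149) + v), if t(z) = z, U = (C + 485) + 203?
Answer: 217848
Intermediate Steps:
C = -504 (C = 5 - 1*509 = 5 - 509 = -504)
U = 184 (U = (-504 + 485) + 203 = -19 + 203 = 184)
v = 184
696*((t(-20) + 149) + v) = 696*((-20 + 149) + 184) = 696*(129 + 184) = 696*313 = 217848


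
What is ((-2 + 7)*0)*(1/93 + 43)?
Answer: 0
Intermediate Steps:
((-2 + 7)*0)*(1/93 + 43) = (5*0)*(1/93 + 43) = 0*(4000/93) = 0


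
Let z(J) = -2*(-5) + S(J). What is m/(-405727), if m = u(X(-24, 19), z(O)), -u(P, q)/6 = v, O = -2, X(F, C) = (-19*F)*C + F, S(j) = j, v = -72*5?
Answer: -2160/405727 ≈ -0.0053238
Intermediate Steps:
v = -360
X(F, C) = F - 19*C*F (X(F, C) = -19*C*F + F = F - 19*C*F)
z(J) = 10 + J (z(J) = -2*(-5) + J = 10 + J)
u(P, q) = 2160 (u(P, q) = -6*(-360) = 2160)
m = 2160
m/(-405727) = 2160/(-405727) = 2160*(-1/405727) = -2160/405727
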